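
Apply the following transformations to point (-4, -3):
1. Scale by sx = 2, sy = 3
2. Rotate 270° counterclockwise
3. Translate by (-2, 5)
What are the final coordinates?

Step 1: Scale → (-8, -9)
Step 2: Rotate 270° → (-9, 8)
Step 3: Translate → (-11, 13)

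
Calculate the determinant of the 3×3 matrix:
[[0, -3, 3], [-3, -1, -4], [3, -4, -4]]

Expansion along first row:
det = 0·det([[-1,-4],[-4,-4]]) - -3·det([[-3,-4],[3,-4]]) + 3·det([[-3,-1],[3,-4]])
    = 0·(-1·-4 - -4·-4) - -3·(-3·-4 - -4·3) + 3·(-3·-4 - -1·3)
    = 0·-12 - -3·24 + 3·15
    = 0 + 72 + 45 = 117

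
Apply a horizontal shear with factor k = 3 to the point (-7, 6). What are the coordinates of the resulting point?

Shear matrix for horizontal shear with factor k = 3:
[[1, 3], [0, 1]]
Result: (-7, 6) → (11, 6)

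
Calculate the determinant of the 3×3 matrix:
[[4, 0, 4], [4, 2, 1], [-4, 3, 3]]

Expansion along first row:
det = 4·det([[2,1],[3,3]]) - 0·det([[4,1],[-4,3]]) + 4·det([[4,2],[-4,3]])
    = 4·(2·3 - 1·3) - 0·(4·3 - 1·-4) + 4·(4·3 - 2·-4)
    = 4·3 - 0·16 + 4·20
    = 12 + 0 + 80 = 92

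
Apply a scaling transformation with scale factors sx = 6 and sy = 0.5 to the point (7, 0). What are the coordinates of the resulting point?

Scaling matrix:
[[6, 0], [0, 0.50]]
Result: (7 × 6, 0 × 0.5) = (42, 0)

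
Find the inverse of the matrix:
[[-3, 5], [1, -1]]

For [[a,b],[c,d]], inverse = (1/det)·[[d,-b],[-c,a]]
det = (-3)(-1) - (5)(1) = 3 - 5 = -2
Inverse = (1/-2)·[[-1, -5], [-1, -3]]
= [[1/2, 5/2], [1/2, 3/2]]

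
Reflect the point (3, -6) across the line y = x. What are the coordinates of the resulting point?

Reflection across line y = x: (3, -6) → (-6, 3)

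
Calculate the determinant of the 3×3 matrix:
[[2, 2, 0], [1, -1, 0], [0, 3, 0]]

Expansion along first row:
det = 2·det([[-1,0],[3,0]]) - 2·det([[1,0],[0,0]]) + 0·det([[1,-1],[0,3]])
    = 2·(-1·0 - 0·3) - 2·(1·0 - 0·0) + 0·(1·3 - -1·0)
    = 2·0 - 2·0 + 0·3
    = 0 + 0 + 0 = 0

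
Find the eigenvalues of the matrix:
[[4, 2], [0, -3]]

Characteristic equation: det(A - λI) = 0
λ² - (trace)λ + (det) = 0
trace = 4 + -3 = 1, det = (4)(-3) - (2)(0) = -12
λ² - (1)λ + (-12) = 0
λ = (1 ± √((1)² - 4·(-12))) / 2 = (1 ± √49) / 2
Solving: λ = -3, 4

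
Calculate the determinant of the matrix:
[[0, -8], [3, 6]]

For a 2×2 matrix [[a, b], [c, d]], det = ad - bc
det = (0)(6) - (-8)(3) = 0 - -24 = 24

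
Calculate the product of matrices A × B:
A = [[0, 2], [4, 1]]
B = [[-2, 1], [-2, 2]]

Matrix multiplication:
C[0][0] = 0×-2 + 2×-2 = -4
C[0][1] = 0×1 + 2×2 = 4
C[1][0] = 4×-2 + 1×-2 = -10
C[1][1] = 4×1 + 1×2 = 6
Result: [[-4, 4], [-10, 6]]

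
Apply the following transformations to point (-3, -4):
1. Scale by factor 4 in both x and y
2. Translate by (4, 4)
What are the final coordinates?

Step 1: Scale (-3, -4) by 4 → (-12, -16)
Step 2: Translate by (4, 4) → (-8, -12)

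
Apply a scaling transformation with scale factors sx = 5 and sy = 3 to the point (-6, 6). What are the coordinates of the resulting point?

Scaling matrix:
[[5, 0], [0, 3]]
Result: (-6 × 5, 6 × 3) = (-30, 18)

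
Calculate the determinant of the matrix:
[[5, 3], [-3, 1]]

For a 2×2 matrix [[a, b], [c, d]], det = ad - bc
det = (5)(1) - (3)(-3) = 5 - -9 = 14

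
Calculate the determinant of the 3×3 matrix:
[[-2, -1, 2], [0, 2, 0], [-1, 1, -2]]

Expansion along first row:
det = -2·det([[2,0],[1,-2]]) - -1·det([[0,0],[-1,-2]]) + 2·det([[0,2],[-1,1]])
    = -2·(2·-2 - 0·1) - -1·(0·-2 - 0·-1) + 2·(0·1 - 2·-1)
    = -2·-4 - -1·0 + 2·2
    = 8 + 0 + 4 = 12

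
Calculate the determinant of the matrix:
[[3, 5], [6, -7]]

For a 2×2 matrix [[a, b], [c, d]], det = ad - bc
det = (3)(-7) - (5)(6) = -21 - 30 = -51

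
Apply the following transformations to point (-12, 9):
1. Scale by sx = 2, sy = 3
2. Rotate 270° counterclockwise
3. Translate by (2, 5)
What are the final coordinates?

Step 1: Scale → (-24, 27)
Step 2: Rotate 270° → (27, 24)
Step 3: Translate → (29, 29)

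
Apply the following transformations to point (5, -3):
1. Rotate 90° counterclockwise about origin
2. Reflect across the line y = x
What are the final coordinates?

Step 1: Rotate 90° → (3, 5)
Step 2: Reflect across line y = x → (5, 3)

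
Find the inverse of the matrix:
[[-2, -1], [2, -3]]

For [[a,b],[c,d]], inverse = (1/det)·[[d,-b],[-c,a]]
det = (-2)(-3) - (-1)(2) = 6 - -2 = 8
Inverse = (1/8)·[[-3, 1], [-2, -2]]
= [[-3/8, 1/8], [-1/4, -1/4]]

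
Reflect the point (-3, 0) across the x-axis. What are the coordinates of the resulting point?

Reflection across x-axis: (-3, 0) → (-3, 0)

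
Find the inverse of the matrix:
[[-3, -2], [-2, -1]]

For [[a,b],[c,d]], inverse = (1/det)·[[d,-b],[-c,a]]
det = (-3)(-1) - (-2)(-2) = 3 - 4 = -1
Inverse = (1/-1)·[[-1, 2], [2, -3]]
= [[1, -2], [-2, 3]]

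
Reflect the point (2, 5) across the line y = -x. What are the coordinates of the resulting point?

Reflection across line y = -x: (2, 5) → (-5, -2)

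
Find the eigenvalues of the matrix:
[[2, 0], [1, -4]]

Characteristic equation: det(A - λI) = 0
λ² - (trace)λ + (det) = 0
trace = 2 + -4 = -2, det = (2)(-4) - (0)(1) = -8
λ² - (-2)λ + (-8) = 0
λ = (-2 ± √((-2)² - 4·(-8))) / 2 = (-2 ± √36) / 2
Solving: λ = -4, 2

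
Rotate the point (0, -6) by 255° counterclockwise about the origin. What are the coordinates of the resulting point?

Rotation matrix for 255°: [[cos 255°, -sin 255°], [sin 255°, cos 255°]] ≈ [[-0.258819, 0.965926], [-0.965926, -0.258819]]
[[-0.258819, 0.965926], [-0.965926, -0.258819]] × [0, -6]ᵀ ≈ [-5.7956, 1.5529]ᵀ
Result: (-5.7956, 1.5529)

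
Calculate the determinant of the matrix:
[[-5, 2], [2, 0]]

For a 2×2 matrix [[a, b], [c, d]], det = ad - bc
det = (-5)(0) - (2)(2) = 0 - 4 = -4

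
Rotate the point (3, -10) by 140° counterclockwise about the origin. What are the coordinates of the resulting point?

Rotation matrix for 140°: [[cos 140°, -sin 140°], [sin 140°, cos 140°]] ≈ [[-0.766044, -0.642788], [0.642788, -0.766044]]
[[-0.766044, -0.642788], [0.642788, -0.766044]] × [3, -10]ᵀ ≈ [4.1297, 9.5888]ᵀ
Result: (4.1297, 9.5888)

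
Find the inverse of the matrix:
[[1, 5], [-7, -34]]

For [[a,b],[c,d]], inverse = (1/det)·[[d,-b],[-c,a]]
det = (1)(-34) - (5)(-7) = -34 - -35 = 1
Inverse = [[-34, -5], [7, 1]]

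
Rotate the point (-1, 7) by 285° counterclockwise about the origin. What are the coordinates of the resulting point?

Rotation matrix for 285°: [[cos 285°, -sin 285°], [sin 285°, cos 285°]] ≈ [[0.258819, 0.965926], [-0.965926, 0.258819]]
[[0.258819, 0.965926], [-0.965926, 0.258819]] × [-1, 7]ᵀ ≈ [6.5027, 2.7777]ᵀ
Result: (6.5027, 2.7777)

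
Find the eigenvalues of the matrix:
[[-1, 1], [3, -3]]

Characteristic equation: det(A - λI) = 0
λ² - (trace)λ + (det) = 0
trace = -1 + -3 = -4, det = (-1)(-3) - (1)(3) = 0
λ² - (-4)λ + (0) = 0
λ = (-4 ± √((-4)² - 4·(0))) / 2 = (-4 ± √16) / 2
Solving: λ = -4, 0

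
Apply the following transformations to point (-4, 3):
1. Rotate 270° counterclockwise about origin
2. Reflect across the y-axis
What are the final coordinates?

Step 1: Rotate 270° → (3, 4)
Step 2: Reflect across y-axis → (-3, 4)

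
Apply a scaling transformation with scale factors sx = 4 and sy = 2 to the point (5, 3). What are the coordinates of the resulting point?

Scaling matrix:
[[4, 0], [0, 2]]
Result: (5 × 4, 3 × 2) = (20, 6)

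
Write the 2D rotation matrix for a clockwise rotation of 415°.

Rotation matrix formula: [[cos θ, -sin θ], [sin θ, cos θ]]
A clockwise rotation by 415° is equivalent to a counterclockwise rotation by -415°.
For θ = -415°:
cos(-415°) = 0.5736
sin(-415°) = -0.8192
Result: [[0.5736, 0.8192], [-0.8192, 0.5736]]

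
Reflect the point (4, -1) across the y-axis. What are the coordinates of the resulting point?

Reflection across y-axis: (4, -1) → (-4, -1)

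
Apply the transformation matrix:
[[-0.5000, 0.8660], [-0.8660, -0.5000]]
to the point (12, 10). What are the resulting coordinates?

Matrix multiplication:
[[-0.5000, 0.8660], [-0.8660, -0.5000]] × [12, 10]ᵀ
= [(-0.5000)(12) + (0.8660)(10), (-0.8660)(12) + (-0.5000)(10)]ᵀ
= [2.6600, -15.3920]ᵀ
Result: (2.6600, -15.3920)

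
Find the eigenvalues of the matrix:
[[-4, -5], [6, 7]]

Characteristic equation: det(A - λI) = 0
λ² - (trace)λ + (det) = 0
trace = -4 + 7 = 3, det = (-4)(7) - (-5)(6) = 2
λ² - (3)λ + (2) = 0
λ = (3 ± √((3)² - 4·(2))) / 2 = (3 ± √1) / 2
Solving: λ = 1, 2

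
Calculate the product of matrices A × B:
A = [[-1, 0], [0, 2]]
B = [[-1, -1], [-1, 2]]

Matrix multiplication:
C[0][0] = -1×-1 + 0×-1 = 1
C[0][1] = -1×-1 + 0×2 = 1
C[1][0] = 0×-1 + 2×-1 = -2
C[1][1] = 0×-1 + 2×2 = 4
Result: [[1, 1], [-2, 4]]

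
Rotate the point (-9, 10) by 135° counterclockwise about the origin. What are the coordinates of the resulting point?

Rotation matrix for 135°: [[cos 135°, -sin 135°], [sin 135°, cos 135°]] ≈ [[-0.707107, -0.707107], [0.707107, -0.707107]]
[[-0.707107, -0.707107], [0.707107, -0.707107]] × [-9, 10]ᵀ ≈ [-0.7071, -13.4350]ᵀ
Result: (-0.7071, -13.4350)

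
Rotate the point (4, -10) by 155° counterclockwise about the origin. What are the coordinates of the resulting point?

Rotation matrix for 155°: [[cos 155°, -sin 155°], [sin 155°, cos 155°]] ≈ [[-0.906308, -0.422618], [0.422618, -0.906308]]
[[-0.906308, -0.422618], [0.422618, -0.906308]] × [4, -10]ᵀ ≈ [0.6010, 10.7536]ᵀ
Result: (0.6010, 10.7536)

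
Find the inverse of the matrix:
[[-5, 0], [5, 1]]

For [[a,b],[c,d]], inverse = (1/det)·[[d,-b],[-c,a]]
det = (-5)(1) - (0)(5) = -5 - 0 = -5
Inverse = (1/-5)·[[1, 0], [-5, -5]]
= [[-1/5, 0], [1, 1]]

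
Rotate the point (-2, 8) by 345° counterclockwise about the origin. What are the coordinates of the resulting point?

Rotation matrix for 345°: [[cos 345°, -sin 345°], [sin 345°, cos 345°]] ≈ [[0.965926, 0.258819], [-0.258819, 0.965926]]
[[0.965926, 0.258819], [-0.258819, 0.965926]] × [-2, 8]ᵀ ≈ [0.1387, 8.2450]ᵀ
Result: (0.1387, 8.2450)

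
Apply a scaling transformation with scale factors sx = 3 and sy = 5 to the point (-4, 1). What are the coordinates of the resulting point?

Scaling matrix:
[[3, 0], [0, 5]]
Result: (-4 × 3, 1 × 5) = (-12, 5)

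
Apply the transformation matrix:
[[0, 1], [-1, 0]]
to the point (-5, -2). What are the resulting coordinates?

Matrix multiplication:
[[0, 1], [-1, 0]] × [-5, -2]ᵀ
= [(0)(-5) + (1)(-2), (-1)(-5) + (0)(-2)]ᵀ
= [-2, 5]ᵀ
Result: (-2, 5)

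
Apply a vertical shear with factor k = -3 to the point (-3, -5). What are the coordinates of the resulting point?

Shear matrix for vertical shear with factor k = -3:
[[1, 0], [-3, 1]]
Result: (-3, -5) → (-3, 4)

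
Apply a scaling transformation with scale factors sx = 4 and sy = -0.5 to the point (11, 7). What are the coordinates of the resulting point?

Scaling matrix:
[[4, 0], [0, -0.50]]
Result: (11 × 4, 7 × -0.5) = (44, -3.5)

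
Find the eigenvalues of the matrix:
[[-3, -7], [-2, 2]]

Characteristic equation: det(A - λI) = 0
λ² - (trace)λ + (det) = 0
trace = -3 + 2 = -1, det = (-3)(2) - (-7)(-2) = -20
λ² - (-1)λ + (-20) = 0
λ = (-1 ± √((-1)² - 4·(-20))) / 2 = (-1 ± √81) / 2
Solving: λ = -5, 4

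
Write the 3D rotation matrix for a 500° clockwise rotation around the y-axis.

Rotation matrix for clockwise 500° around y-axis:
A clockwise rotation by 500° is a counterclockwise rotation by -500°.
cos(-500°) = -0.7660, sin(-500°) = -0.6428
Result: [[-0.7660, 0, -0.6428], [0, 1, 0], [0.6428, 0, -0.7660]]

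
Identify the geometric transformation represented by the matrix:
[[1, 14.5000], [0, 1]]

This matrix represents: horizontal shear with factor 14.5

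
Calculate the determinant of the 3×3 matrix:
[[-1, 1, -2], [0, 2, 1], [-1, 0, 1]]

Expansion along first row:
det = -1·det([[2,1],[0,1]]) - 1·det([[0,1],[-1,1]]) + -2·det([[0,2],[-1,0]])
    = -1·(2·1 - 1·0) - 1·(0·1 - 1·-1) + -2·(0·0 - 2·-1)
    = -1·2 - 1·1 + -2·2
    = -2 + -1 + -4 = -7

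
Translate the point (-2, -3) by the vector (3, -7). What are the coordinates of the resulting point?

Translation by (3, -7) (homogeneous matrix [[1, 0, 3], [0, 1, -7], [0, 0, 1]]):
x' = -2 + 3 = 1
y' = -3 + -7 = -10
Result: (1, -10)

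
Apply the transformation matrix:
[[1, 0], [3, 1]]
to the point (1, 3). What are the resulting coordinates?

Matrix multiplication:
[[1, 0], [3, 1]] × [1, 3]ᵀ
= [(1)(1) + (0)(3), (3)(1) + (1)(3)]ᵀ
= [1, 6]ᵀ
Result: (1, 6)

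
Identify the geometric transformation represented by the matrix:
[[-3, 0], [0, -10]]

This matrix represents: non-uniform scaling by sx = -3, sy = -10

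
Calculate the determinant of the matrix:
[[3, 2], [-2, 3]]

For a 2×2 matrix [[a, b], [c, d]], det = ad - bc
det = (3)(3) - (2)(-2) = 9 - -4 = 13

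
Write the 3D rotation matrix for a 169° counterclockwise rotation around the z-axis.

Rotation matrix for counterclockwise 169° around z-axis:
cos(169°) = -0.9816, sin(169°) = 0.1908
Result: [[-0.9816, -0.1908, 0], [0.1908, -0.9816, 0], [0, 0, 1]]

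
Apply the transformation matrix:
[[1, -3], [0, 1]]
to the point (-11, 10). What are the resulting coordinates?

Matrix multiplication:
[[1, -3], [0, 1]] × [-11, 10]ᵀ
= [(1)(-11) + (-3)(10), (0)(-11) + (1)(10)]ᵀ
= [-41, 10]ᵀ
Result: (-41, 10)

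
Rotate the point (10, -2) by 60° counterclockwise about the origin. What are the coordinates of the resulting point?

Rotation matrix for 60°: [[cos 60°, -sin 60°], [sin 60°, cos 60°]] ≈ [[0.500000, -0.866025], [0.866025, 0.500000]]
[[0.500000, -0.866025], [0.866025, 0.500000]] × [10, -2]ᵀ ≈ [6.7321, 7.6603]ᵀ
Result: (6.7321, 7.6603)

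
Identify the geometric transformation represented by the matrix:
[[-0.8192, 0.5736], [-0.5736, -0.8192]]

This matrix represents: rotation by 215° counterclockwise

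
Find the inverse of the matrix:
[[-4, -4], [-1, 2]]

For [[a,b],[c,d]], inverse = (1/det)·[[d,-b],[-c,a]]
det = (-4)(2) - (-4)(-1) = -8 - 4 = -12
Inverse = (1/-12)·[[2, 4], [1, -4]]
= [[-1/6, -1/3], [-1/12, 1/3]]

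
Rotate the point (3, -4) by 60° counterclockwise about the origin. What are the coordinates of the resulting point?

Rotation matrix for 60°: [[cos 60°, -sin 60°], [sin 60°, cos 60°]] ≈ [[0.500000, -0.866025], [0.866025, 0.500000]]
[[0.500000, -0.866025], [0.866025, 0.500000]] × [3, -4]ᵀ ≈ [4.9641, 0.5981]ᵀ
Result: (4.9641, 0.5981)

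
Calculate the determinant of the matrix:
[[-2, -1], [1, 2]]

For a 2×2 matrix [[a, b], [c, d]], det = ad - bc
det = (-2)(2) - (-1)(1) = -4 - -1 = -3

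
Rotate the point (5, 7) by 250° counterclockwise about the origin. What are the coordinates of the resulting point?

Rotation matrix for 250°: [[cos 250°, -sin 250°], [sin 250°, cos 250°]] ≈ [[-0.342020, 0.939693], [-0.939693, -0.342020]]
[[-0.342020, 0.939693], [-0.939693, -0.342020]] × [5, 7]ᵀ ≈ [4.8677, -7.0926]ᵀ
Result: (4.8677, -7.0926)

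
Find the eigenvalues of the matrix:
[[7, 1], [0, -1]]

Characteristic equation: det(A - λI) = 0
λ² - (trace)λ + (det) = 0
trace = 7 + -1 = 6, det = (7)(-1) - (1)(0) = -7
λ² - (6)λ + (-7) = 0
λ = (6 ± √((6)² - 4·(-7))) / 2 = (6 ± √64) / 2
Solving: λ = -1, 7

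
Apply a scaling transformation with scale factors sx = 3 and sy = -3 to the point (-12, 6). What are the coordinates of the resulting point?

Scaling matrix:
[[3, 0], [0, -3]]
Result: (-12 × 3, 6 × -3) = (-36, -18)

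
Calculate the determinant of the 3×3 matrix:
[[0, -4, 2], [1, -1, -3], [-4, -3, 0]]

Expansion along first row:
det = 0·det([[-1,-3],[-3,0]]) - -4·det([[1,-3],[-4,0]]) + 2·det([[1,-1],[-4,-3]])
    = 0·(-1·0 - -3·-3) - -4·(1·0 - -3·-4) + 2·(1·-3 - -1·-4)
    = 0·-9 - -4·-12 + 2·-7
    = 0 + -48 + -14 = -62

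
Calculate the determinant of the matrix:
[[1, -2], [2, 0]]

For a 2×2 matrix [[a, b], [c, d]], det = ad - bc
det = (1)(0) - (-2)(2) = 0 - -4 = 4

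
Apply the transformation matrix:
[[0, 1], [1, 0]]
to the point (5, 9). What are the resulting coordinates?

Matrix multiplication:
[[0, 1], [1, 0]] × [5, 9]ᵀ
= [(0)(5) + (1)(9), (1)(5) + (0)(9)]ᵀ
= [9, 5]ᵀ
Result: (9, 5)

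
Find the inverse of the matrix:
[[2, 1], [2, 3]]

For [[a,b],[c,d]], inverse = (1/det)·[[d,-b],[-c,a]]
det = (2)(3) - (1)(2) = 6 - 2 = 4
Inverse = (1/4)·[[3, -1], [-2, 2]]
= [[3/4, -1/4], [-1/2, 1/2]]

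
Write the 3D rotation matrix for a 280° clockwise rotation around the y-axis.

Rotation matrix for clockwise 280° around y-axis:
A clockwise rotation by 280° is a counterclockwise rotation by -280°.
cos(-280°) = 0.1736, sin(-280°) = 0.9848
Result: [[0.1736, 0, 0.9848], [0, 1, 0], [-0.9848, 0, 0.1736]]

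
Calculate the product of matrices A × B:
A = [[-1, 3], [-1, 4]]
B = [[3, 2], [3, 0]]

Matrix multiplication:
C[0][0] = -1×3 + 3×3 = 6
C[0][1] = -1×2 + 3×0 = -2
C[1][0] = -1×3 + 4×3 = 9
C[1][1] = -1×2 + 4×0 = -2
Result: [[6, -2], [9, -2]]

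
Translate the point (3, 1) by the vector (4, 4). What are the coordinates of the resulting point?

Translation by (4, 4) (homogeneous matrix [[1, 0, 4], [0, 1, 4], [0, 0, 1]]):
x' = 3 + 4 = 7
y' = 1 + 4 = 5
Result: (7, 5)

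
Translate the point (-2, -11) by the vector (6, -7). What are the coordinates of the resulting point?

Translation by (6, -7) (homogeneous matrix [[1, 0, 6], [0, 1, -7], [0, 0, 1]]):
x' = -2 + 6 = 4
y' = -11 + -7 = -18
Result: (4, -18)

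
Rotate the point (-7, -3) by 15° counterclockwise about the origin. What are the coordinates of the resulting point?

Rotation matrix for 15°: [[cos 15°, -sin 15°], [sin 15°, cos 15°]] ≈ [[0.965926, -0.258819], [0.258819, 0.965926]]
[[0.965926, -0.258819], [0.258819, 0.965926]] × [-7, -3]ᵀ ≈ [-5.9850, -4.7095]ᵀ
Result: (-5.9850, -4.7095)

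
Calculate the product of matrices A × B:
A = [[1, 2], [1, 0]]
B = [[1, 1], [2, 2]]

Matrix multiplication:
C[0][0] = 1×1 + 2×2 = 5
C[0][1] = 1×1 + 2×2 = 5
C[1][0] = 1×1 + 0×2 = 1
C[1][1] = 1×1 + 0×2 = 1
Result: [[5, 5], [1, 1]]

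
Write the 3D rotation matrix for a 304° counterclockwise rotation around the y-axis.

Rotation matrix for counterclockwise 304° around y-axis:
cos(304°) = 0.5592, sin(304°) = -0.8290
Result: [[0.5592, 0, -0.8290], [0, 1, 0], [0.8290, 0, 0.5592]]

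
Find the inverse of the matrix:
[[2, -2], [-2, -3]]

For [[a,b],[c,d]], inverse = (1/det)·[[d,-b],[-c,a]]
det = (2)(-3) - (-2)(-2) = -6 - 4 = -10
Inverse = (1/-10)·[[-3, 2], [2, 2]]
= [[3/10, -1/5], [-1/5, -1/5]]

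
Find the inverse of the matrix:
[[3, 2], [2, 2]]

For [[a,b],[c,d]], inverse = (1/det)·[[d,-b],[-c,a]]
det = (3)(2) - (2)(2) = 6 - 4 = 2
Inverse = (1/2)·[[2, -2], [-2, 3]]
= [[1, -1], [-1, 3/2]]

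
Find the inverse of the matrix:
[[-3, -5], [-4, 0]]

For [[a,b],[c,d]], inverse = (1/det)·[[d,-b],[-c,a]]
det = (-3)(0) - (-5)(-4) = 0 - 20 = -20
Inverse = (1/-20)·[[0, 5], [4, -3]]
= [[0, -1/4], [-1/5, 3/20]]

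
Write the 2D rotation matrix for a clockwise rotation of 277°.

Rotation matrix formula: [[cos θ, -sin θ], [sin θ, cos θ]]
A clockwise rotation by 277° is equivalent to a counterclockwise rotation by -277°.
For θ = -277°:
cos(-277°) = 0.1219
sin(-277°) = 0.9925
Result: [[0.1219, -0.9925], [0.9925, 0.1219]]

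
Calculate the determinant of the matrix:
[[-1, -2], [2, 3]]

For a 2×2 matrix [[a, b], [c, d]], det = ad - bc
det = (-1)(3) - (-2)(2) = -3 - -4 = 1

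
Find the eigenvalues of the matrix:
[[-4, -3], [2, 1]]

Characteristic equation: det(A - λI) = 0
λ² - (trace)λ + (det) = 0
trace = -4 + 1 = -3, det = (-4)(1) - (-3)(2) = 2
λ² - (-3)λ + (2) = 0
λ = (-3 ± √((-3)² - 4·(2))) / 2 = (-3 ± √1) / 2
Solving: λ = -2, -1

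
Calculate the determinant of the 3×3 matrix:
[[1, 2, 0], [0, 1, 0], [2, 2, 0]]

Expansion along first row:
det = 1·det([[1,0],[2,0]]) - 2·det([[0,0],[2,0]]) + 0·det([[0,1],[2,2]])
    = 1·(1·0 - 0·2) - 2·(0·0 - 0·2) + 0·(0·2 - 1·2)
    = 1·0 - 2·0 + 0·-2
    = 0 + 0 + 0 = 0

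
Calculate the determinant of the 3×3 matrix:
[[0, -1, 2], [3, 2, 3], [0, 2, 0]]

Expansion along first row:
det = 0·det([[2,3],[2,0]]) - -1·det([[3,3],[0,0]]) + 2·det([[3,2],[0,2]])
    = 0·(2·0 - 3·2) - -1·(3·0 - 3·0) + 2·(3·2 - 2·0)
    = 0·-6 - -1·0 + 2·6
    = 0 + 0 + 12 = 12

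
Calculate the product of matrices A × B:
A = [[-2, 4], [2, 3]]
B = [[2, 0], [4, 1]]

Matrix multiplication:
C[0][0] = -2×2 + 4×4 = 12
C[0][1] = -2×0 + 4×1 = 4
C[1][0] = 2×2 + 3×4 = 16
C[1][1] = 2×0 + 3×1 = 3
Result: [[12, 4], [16, 3]]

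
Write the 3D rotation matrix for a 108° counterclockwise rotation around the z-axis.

Rotation matrix for counterclockwise 108° around z-axis:
cos(108°) = -0.3090, sin(108°) = 0.9511
Result: [[-0.3090, -0.9511, 0], [0.9511, -0.3090, 0], [0, 0, 1]]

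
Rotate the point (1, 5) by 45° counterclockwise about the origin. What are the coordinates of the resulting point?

Rotation matrix for 45°: [[cos 45°, -sin 45°], [sin 45°, cos 45°]] ≈ [[0.707107, -0.707107], [0.707107, 0.707107]]
[[0.707107, -0.707107], [0.707107, 0.707107]] × [1, 5]ᵀ ≈ [-2.8284, 4.2426]ᵀ
Result: (-2.8284, 4.2426)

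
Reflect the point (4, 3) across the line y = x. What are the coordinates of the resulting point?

Reflection across line y = x: (4, 3) → (3, 4)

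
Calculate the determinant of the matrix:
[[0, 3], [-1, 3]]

For a 2×2 matrix [[a, b], [c, d]], det = ad - bc
det = (0)(3) - (3)(-1) = 0 - -3 = 3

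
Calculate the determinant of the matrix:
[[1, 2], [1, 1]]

For a 2×2 matrix [[a, b], [c, d]], det = ad - bc
det = (1)(1) - (2)(1) = 1 - 2 = -1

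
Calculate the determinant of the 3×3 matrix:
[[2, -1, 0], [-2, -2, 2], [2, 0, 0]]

Expansion along first row:
det = 2·det([[-2,2],[0,0]]) - -1·det([[-2,2],[2,0]]) + 0·det([[-2,-2],[2,0]])
    = 2·(-2·0 - 2·0) - -1·(-2·0 - 2·2) + 0·(-2·0 - -2·2)
    = 2·0 - -1·-4 + 0·4
    = 0 + -4 + 0 = -4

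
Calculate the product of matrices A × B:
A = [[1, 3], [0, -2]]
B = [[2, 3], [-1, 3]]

Matrix multiplication:
C[0][0] = 1×2 + 3×-1 = -1
C[0][1] = 1×3 + 3×3 = 12
C[1][0] = 0×2 + -2×-1 = 2
C[1][1] = 0×3 + -2×3 = -6
Result: [[-1, 12], [2, -6]]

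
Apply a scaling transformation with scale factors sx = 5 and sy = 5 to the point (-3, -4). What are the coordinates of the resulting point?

Scaling matrix:
[[5, 0], [0, 5]]
Result: (-3 × 5, -4 × 5) = (-15, -20)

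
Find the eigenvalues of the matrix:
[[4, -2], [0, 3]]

Characteristic equation: det(A - λI) = 0
λ² - (trace)λ + (det) = 0
trace = 4 + 3 = 7, det = (4)(3) - (-2)(0) = 12
λ² - (7)λ + (12) = 0
λ = (7 ± √((7)² - 4·(12))) / 2 = (7 ± √1) / 2
Solving: λ = 3, 4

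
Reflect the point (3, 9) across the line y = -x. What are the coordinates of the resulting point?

Reflection across line y = -x: (3, 9) → (-9, -3)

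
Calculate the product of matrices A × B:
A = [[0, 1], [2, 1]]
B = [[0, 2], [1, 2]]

Matrix multiplication:
C[0][0] = 0×0 + 1×1 = 1
C[0][1] = 0×2 + 1×2 = 2
C[1][0] = 2×0 + 1×1 = 1
C[1][1] = 2×2 + 1×2 = 6
Result: [[1, 2], [1, 6]]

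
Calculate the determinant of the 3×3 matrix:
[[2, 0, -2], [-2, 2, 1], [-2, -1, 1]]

Expansion along first row:
det = 2·det([[2,1],[-1,1]]) - 0·det([[-2,1],[-2,1]]) + -2·det([[-2,2],[-2,-1]])
    = 2·(2·1 - 1·-1) - 0·(-2·1 - 1·-2) + -2·(-2·-1 - 2·-2)
    = 2·3 - 0·0 + -2·6
    = 6 + 0 + -12 = -6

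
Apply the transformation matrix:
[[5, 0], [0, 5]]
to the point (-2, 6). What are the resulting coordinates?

Matrix multiplication:
[[5, 0], [0, 5]] × [-2, 6]ᵀ
= [(5)(-2) + (0)(6), (0)(-2) + (5)(6)]ᵀ
= [-10, 30]ᵀ
Result: (-10, 30)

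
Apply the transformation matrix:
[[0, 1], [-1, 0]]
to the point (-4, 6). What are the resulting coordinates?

Matrix multiplication:
[[0, 1], [-1, 0]] × [-4, 6]ᵀ
= [(0)(-4) + (1)(6), (-1)(-4) + (0)(6)]ᵀ
= [6, 4]ᵀ
Result: (6, 4)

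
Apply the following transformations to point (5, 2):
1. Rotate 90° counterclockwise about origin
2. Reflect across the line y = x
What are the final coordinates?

Step 1: Rotate 90° → (-2, 5)
Step 2: Reflect across line y = x → (5, -2)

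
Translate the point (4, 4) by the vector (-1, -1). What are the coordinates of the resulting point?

Translation by (-1, -1) (homogeneous matrix [[1, 0, -1], [0, 1, -1], [0, 0, 1]]):
x' = 4 + -1 = 3
y' = 4 + -1 = 3
Result: (3, 3)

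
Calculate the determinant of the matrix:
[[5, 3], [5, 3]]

For a 2×2 matrix [[a, b], [c, d]], det = ad - bc
det = (5)(3) - (3)(5) = 15 - 15 = 0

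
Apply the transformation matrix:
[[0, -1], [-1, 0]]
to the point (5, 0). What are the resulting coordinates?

Matrix multiplication:
[[0, -1], [-1, 0]] × [5, 0]ᵀ
= [(0)(5) + (-1)(0), (-1)(5) + (0)(0)]ᵀ
= [0, -5]ᵀ
Result: (0, -5)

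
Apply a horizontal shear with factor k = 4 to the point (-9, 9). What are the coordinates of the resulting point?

Shear matrix for horizontal shear with factor k = 4:
[[1, 4], [0, 1]]
Result: (-9, 9) → (27, 9)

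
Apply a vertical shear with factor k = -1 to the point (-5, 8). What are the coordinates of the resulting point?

Shear matrix for vertical shear with factor k = -1:
[[1, 0], [-1, 1]]
Result: (-5, 8) → (-5, 13)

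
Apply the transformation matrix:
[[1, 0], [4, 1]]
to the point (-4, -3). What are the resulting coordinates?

Matrix multiplication:
[[1, 0], [4, 1]] × [-4, -3]ᵀ
= [(1)(-4) + (0)(-3), (4)(-4) + (1)(-3)]ᵀ
= [-4, -19]ᵀ
Result: (-4, -19)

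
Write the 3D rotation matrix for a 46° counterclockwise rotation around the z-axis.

Rotation matrix for counterclockwise 46° around z-axis:
cos(46°) = 0.6947, sin(46°) = 0.7193
Result: [[0.6947, -0.7193, 0], [0.7193, 0.6947, 0], [0, 0, 1]]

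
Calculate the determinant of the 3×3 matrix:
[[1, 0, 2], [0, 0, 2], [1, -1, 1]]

Expansion along first row:
det = 1·det([[0,2],[-1,1]]) - 0·det([[0,2],[1,1]]) + 2·det([[0,0],[1,-1]])
    = 1·(0·1 - 2·-1) - 0·(0·1 - 2·1) + 2·(0·-1 - 0·1)
    = 1·2 - 0·-2 + 2·0
    = 2 + 0 + 0 = 2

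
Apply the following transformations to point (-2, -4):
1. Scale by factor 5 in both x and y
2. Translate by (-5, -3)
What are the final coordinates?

Step 1: Scale (-2, -4) by 5 → (-10, -20)
Step 2: Translate by (-5, -3) → (-15, -23)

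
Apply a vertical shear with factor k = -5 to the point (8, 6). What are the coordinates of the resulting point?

Shear matrix for vertical shear with factor k = -5:
[[1, 0], [-5, 1]]
Result: (8, 6) → (8, -34)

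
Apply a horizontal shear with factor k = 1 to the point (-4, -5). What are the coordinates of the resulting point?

Shear matrix for horizontal shear with factor k = 1:
[[1, 1], [0, 1]]
Result: (-4, -5) → (-9, -5)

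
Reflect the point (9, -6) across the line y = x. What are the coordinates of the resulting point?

Reflection across line y = x: (9, -6) → (-6, 9)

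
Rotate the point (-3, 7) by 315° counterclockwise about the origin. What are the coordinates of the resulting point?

Rotation matrix for 315°: [[cos 315°, -sin 315°], [sin 315°, cos 315°]] ≈ [[0.707107, 0.707107], [-0.707107, 0.707107]]
[[0.707107, 0.707107], [-0.707107, 0.707107]] × [-3, 7]ᵀ ≈ [2.8284, 7.0711]ᵀ
Result: (2.8284, 7.0711)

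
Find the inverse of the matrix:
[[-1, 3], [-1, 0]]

For [[a,b],[c,d]], inverse = (1/det)·[[d,-b],[-c,a]]
det = (-1)(0) - (3)(-1) = 0 - -3 = 3
Inverse = (1/3)·[[0, -3], [1, -1]]
= [[0, -1], [1/3, -1/3]]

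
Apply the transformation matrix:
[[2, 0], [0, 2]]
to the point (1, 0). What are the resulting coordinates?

Matrix multiplication:
[[2, 0], [0, 2]] × [1, 0]ᵀ
= [(2)(1) + (0)(0), (0)(1) + (2)(0)]ᵀ
= [2, 0]ᵀ
Result: (2, 0)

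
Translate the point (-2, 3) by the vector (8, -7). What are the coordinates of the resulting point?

Translation by (8, -7) (homogeneous matrix [[1, 0, 8], [0, 1, -7], [0, 0, 1]]):
x' = -2 + 8 = 6
y' = 3 + -7 = -4
Result: (6, -4)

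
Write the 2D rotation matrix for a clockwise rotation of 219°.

Rotation matrix formula: [[cos θ, -sin θ], [sin θ, cos θ]]
A clockwise rotation by 219° is equivalent to a counterclockwise rotation by -219°.
For θ = -219°:
cos(-219°) = -0.7771
sin(-219°) = 0.6293
Result: [[-0.7771, -0.6293], [0.6293, -0.7771]]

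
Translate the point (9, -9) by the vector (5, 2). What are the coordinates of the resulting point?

Translation by (5, 2) (homogeneous matrix [[1, 0, 5], [0, 1, 2], [0, 0, 1]]):
x' = 9 + 5 = 14
y' = -9 + 2 = -7
Result: (14, -7)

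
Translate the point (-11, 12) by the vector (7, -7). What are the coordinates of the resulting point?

Translation by (7, -7) (homogeneous matrix [[1, 0, 7], [0, 1, -7], [0, 0, 1]]):
x' = -11 + 7 = -4
y' = 12 + -7 = 5
Result: (-4, 5)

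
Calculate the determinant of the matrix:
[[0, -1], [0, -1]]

For a 2×2 matrix [[a, b], [c, d]], det = ad - bc
det = (0)(-1) - (-1)(0) = 0 - 0 = 0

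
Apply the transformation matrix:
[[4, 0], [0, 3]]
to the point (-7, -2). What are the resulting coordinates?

Matrix multiplication:
[[4, 0], [0, 3]] × [-7, -2]ᵀ
= [(4)(-7) + (0)(-2), (0)(-7) + (3)(-2)]ᵀ
= [-28, -6]ᵀ
Result: (-28, -6)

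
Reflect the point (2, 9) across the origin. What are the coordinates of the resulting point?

Reflection across origin: (2, 9) → (-2, -9)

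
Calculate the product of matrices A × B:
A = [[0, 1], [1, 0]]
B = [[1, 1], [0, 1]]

Matrix multiplication:
C[0][0] = 0×1 + 1×0 = 0
C[0][1] = 0×1 + 1×1 = 1
C[1][0] = 1×1 + 0×0 = 1
C[1][1] = 1×1 + 0×1 = 1
Result: [[0, 1], [1, 1]]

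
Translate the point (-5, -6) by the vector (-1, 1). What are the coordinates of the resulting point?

Translation by (-1, 1) (homogeneous matrix [[1, 0, -1], [0, 1, 1], [0, 0, 1]]):
x' = -5 + -1 = -6
y' = -6 + 1 = -5
Result: (-6, -5)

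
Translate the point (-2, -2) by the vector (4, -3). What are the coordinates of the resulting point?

Translation by (4, -3) (homogeneous matrix [[1, 0, 4], [0, 1, -3], [0, 0, 1]]):
x' = -2 + 4 = 2
y' = -2 + -3 = -5
Result: (2, -5)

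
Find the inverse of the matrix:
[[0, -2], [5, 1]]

For [[a,b],[c,d]], inverse = (1/det)·[[d,-b],[-c,a]]
det = (0)(1) - (-2)(5) = 0 - -10 = 10
Inverse = (1/10)·[[1, 2], [-5, 0]]
= [[1/10, 1/5], [-1/2, 0]]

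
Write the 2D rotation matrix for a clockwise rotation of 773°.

Rotation matrix formula: [[cos θ, -sin θ], [sin θ, cos θ]]
A clockwise rotation by 773° is equivalent to a counterclockwise rotation by -773°.
For θ = -773°:
cos(-773°) = 0.6018
sin(-773°) = -0.7986
Result: [[0.6018, 0.7986], [-0.7986, 0.6018]]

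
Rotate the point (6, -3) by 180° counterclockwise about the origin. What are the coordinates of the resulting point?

Rotation matrix for 180°: [[cos 180°, -sin 180°], [sin 180°, cos 180°]] = [[-1, 0], [0, -1]]
[[-1, 0], [0, -1]] × [6, -3]ᵀ = [-6, 3]ᵀ
Result: (-6, 3)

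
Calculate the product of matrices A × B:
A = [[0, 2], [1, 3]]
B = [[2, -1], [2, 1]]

Matrix multiplication:
C[0][0] = 0×2 + 2×2 = 4
C[0][1] = 0×-1 + 2×1 = 2
C[1][0] = 1×2 + 3×2 = 8
C[1][1] = 1×-1 + 3×1 = 2
Result: [[4, 2], [8, 2]]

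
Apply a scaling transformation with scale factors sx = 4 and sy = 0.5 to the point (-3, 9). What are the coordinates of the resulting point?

Scaling matrix:
[[4, 0], [0, 0.50]]
Result: (-3 × 4, 9 × 0.5) = (-12, 4.5)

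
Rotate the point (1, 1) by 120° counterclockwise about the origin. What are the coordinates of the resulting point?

Rotation matrix for 120°: [[cos 120°, -sin 120°], [sin 120°, cos 120°]] ≈ [[-0.500000, -0.866025], [0.866025, -0.500000]]
[[-0.500000, -0.866025], [0.866025, -0.500000]] × [1, 1]ᵀ ≈ [-1.3660, 0.3660]ᵀ
Result: (-1.3660, 0.3660)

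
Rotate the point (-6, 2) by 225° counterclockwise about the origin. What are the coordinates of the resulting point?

Rotation matrix for 225°: [[cos 225°, -sin 225°], [sin 225°, cos 225°]] ≈ [[-0.707107, 0.707107], [-0.707107, -0.707107]]
[[-0.707107, 0.707107], [-0.707107, -0.707107]] × [-6, 2]ᵀ ≈ [5.6569, 2.8284]ᵀ
Result: (5.6569, 2.8284)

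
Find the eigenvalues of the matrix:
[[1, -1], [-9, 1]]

Characteristic equation: det(A - λI) = 0
λ² - (trace)λ + (det) = 0
trace = 1 + 1 = 2, det = (1)(1) - (-1)(-9) = -8
λ² - (2)λ + (-8) = 0
λ = (2 ± √((2)² - 4·(-8))) / 2 = (2 ± √36) / 2
Solving: λ = -2, 4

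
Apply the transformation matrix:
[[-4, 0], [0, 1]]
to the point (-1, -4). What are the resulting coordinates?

Matrix multiplication:
[[-4, 0], [0, 1]] × [-1, -4]ᵀ
= [(-4)(-1) + (0)(-4), (0)(-1) + (1)(-4)]ᵀ
= [4, -4]ᵀ
Result: (4, -4)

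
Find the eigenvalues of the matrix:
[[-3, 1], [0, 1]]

Characteristic equation: det(A - λI) = 0
λ² - (trace)λ + (det) = 0
trace = -3 + 1 = -2, det = (-3)(1) - (1)(0) = -3
λ² - (-2)λ + (-3) = 0
λ = (-2 ± √((-2)² - 4·(-3))) / 2 = (-2 ± √16) / 2
Solving: λ = -3, 1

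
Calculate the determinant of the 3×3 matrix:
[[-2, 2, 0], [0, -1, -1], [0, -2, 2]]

Expansion along first row:
det = -2·det([[-1,-1],[-2,2]]) - 2·det([[0,-1],[0,2]]) + 0·det([[0,-1],[0,-2]])
    = -2·(-1·2 - -1·-2) - 2·(0·2 - -1·0) + 0·(0·-2 - -1·0)
    = -2·-4 - 2·0 + 0·0
    = 8 + 0 + 0 = 8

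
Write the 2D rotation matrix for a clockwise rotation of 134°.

Rotation matrix formula: [[cos θ, -sin θ], [sin θ, cos θ]]
A clockwise rotation by 134° is equivalent to a counterclockwise rotation by -134°.
For θ = -134°:
cos(-134°) = -0.6947
sin(-134°) = -0.7193
Result: [[-0.6947, 0.7193], [-0.7193, -0.6947]]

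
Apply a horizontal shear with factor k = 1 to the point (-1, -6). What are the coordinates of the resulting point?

Shear matrix for horizontal shear with factor k = 1:
[[1, 1], [0, 1]]
Result: (-1, -6) → (-7, -6)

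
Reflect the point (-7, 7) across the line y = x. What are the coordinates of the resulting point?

Reflection across line y = x: (-7, 7) → (7, -7)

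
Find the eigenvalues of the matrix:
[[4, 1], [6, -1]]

Characteristic equation: det(A - λI) = 0
λ² - (trace)λ + (det) = 0
trace = 4 + -1 = 3, det = (4)(-1) - (1)(6) = -10
λ² - (3)λ + (-10) = 0
λ = (3 ± √((3)² - 4·(-10))) / 2 = (3 ± √49) / 2
Solving: λ = -2, 5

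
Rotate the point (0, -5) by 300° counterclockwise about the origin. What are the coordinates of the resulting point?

Rotation matrix for 300°: [[cos 300°, -sin 300°], [sin 300°, cos 300°]] ≈ [[0.500000, 0.866025], [-0.866025, 0.500000]]
[[0.500000, 0.866025], [-0.866025, 0.500000]] × [0, -5]ᵀ ≈ [-4.3301, -2.5000]ᵀ
Result: (-4.3301, -2.5000)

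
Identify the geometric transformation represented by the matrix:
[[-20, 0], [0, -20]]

This matrix represents: uniform scaling by factor -20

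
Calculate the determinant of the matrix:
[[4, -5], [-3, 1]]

For a 2×2 matrix [[a, b], [c, d]], det = ad - bc
det = (4)(1) - (-5)(-3) = 4 - 15 = -11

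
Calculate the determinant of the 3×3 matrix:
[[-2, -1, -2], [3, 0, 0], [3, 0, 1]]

Expansion along first row:
det = -2·det([[0,0],[0,1]]) - -1·det([[3,0],[3,1]]) + -2·det([[3,0],[3,0]])
    = -2·(0·1 - 0·0) - -1·(3·1 - 0·3) + -2·(3·0 - 0·3)
    = -2·0 - -1·3 + -2·0
    = 0 + 3 + 0 = 3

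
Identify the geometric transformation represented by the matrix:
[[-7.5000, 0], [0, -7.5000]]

This matrix represents: uniform scaling by factor -7.5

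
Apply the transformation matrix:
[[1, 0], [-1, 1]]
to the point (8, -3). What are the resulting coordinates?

Matrix multiplication:
[[1, 0], [-1, 1]] × [8, -3]ᵀ
= [(1)(8) + (0)(-3), (-1)(8) + (1)(-3)]ᵀ
= [8, -11]ᵀ
Result: (8, -11)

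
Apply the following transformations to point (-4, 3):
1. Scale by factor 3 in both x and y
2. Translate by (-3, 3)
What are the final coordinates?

Step 1: Scale (-4, 3) by 3 → (-12, 9)
Step 2: Translate by (-3, 3) → (-15, 12)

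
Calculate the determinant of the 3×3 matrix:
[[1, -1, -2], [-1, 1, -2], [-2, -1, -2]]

Expansion along first row:
det = 1·det([[1,-2],[-1,-2]]) - -1·det([[-1,-2],[-2,-2]]) + -2·det([[-1,1],[-2,-1]])
    = 1·(1·-2 - -2·-1) - -1·(-1·-2 - -2·-2) + -2·(-1·-1 - 1·-2)
    = 1·-4 - -1·-2 + -2·3
    = -4 + -2 + -6 = -12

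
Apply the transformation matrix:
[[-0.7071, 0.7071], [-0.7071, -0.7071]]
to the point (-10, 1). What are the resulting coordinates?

Matrix multiplication:
[[-0.7071, 0.7071], [-0.7071, -0.7071]] × [-10, 1]ᵀ
= [(-0.7071)(-10) + (0.7071)(1), (-0.7071)(-10) + (-0.7071)(1)]ᵀ
= [7.7781, 6.3639]ᵀ
Result: (7.7781, 6.3639)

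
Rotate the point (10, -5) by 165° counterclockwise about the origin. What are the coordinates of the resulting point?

Rotation matrix for 165°: [[cos 165°, -sin 165°], [sin 165°, cos 165°]] ≈ [[-0.965926, -0.258819], [0.258819, -0.965926]]
[[-0.965926, -0.258819], [0.258819, -0.965926]] × [10, -5]ᵀ ≈ [-8.3652, 7.4178]ᵀ
Result: (-8.3652, 7.4178)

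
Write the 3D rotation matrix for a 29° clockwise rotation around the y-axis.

Rotation matrix for clockwise 29° around y-axis:
A clockwise rotation by 29° is a counterclockwise rotation by -29°.
cos(-29°) = 0.8746, sin(-29°) = -0.4848
Result: [[0.8746, 0, -0.4848], [0, 1, 0], [0.4848, 0, 0.8746]]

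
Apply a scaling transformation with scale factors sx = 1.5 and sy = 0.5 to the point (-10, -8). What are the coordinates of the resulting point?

Scaling matrix:
[[1.50, 0], [0, 0.50]]
Result: (-10 × 1.5, -8 × 0.5) = (-15, -4)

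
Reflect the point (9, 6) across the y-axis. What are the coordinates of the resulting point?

Reflection across y-axis: (9, 6) → (-9, 6)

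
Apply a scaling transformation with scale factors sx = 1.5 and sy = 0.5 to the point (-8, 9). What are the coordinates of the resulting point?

Scaling matrix:
[[1.50, 0], [0, 0.50]]
Result: (-8 × 1.5, 9 × 0.5) = (-12, 4.5)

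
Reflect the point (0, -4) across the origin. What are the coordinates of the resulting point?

Reflection across origin: (0, -4) → (0, 4)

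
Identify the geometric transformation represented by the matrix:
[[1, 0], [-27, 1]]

This matrix represents: vertical shear with factor -27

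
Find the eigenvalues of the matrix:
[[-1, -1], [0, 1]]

Characteristic equation: det(A - λI) = 0
λ² - (trace)λ + (det) = 0
trace = -1 + 1 = 0, det = (-1)(1) - (-1)(0) = -1
λ² - (0)λ + (-1) = 0
λ = (0 ± √((0)² - 4·(-1))) / 2 = (0 ± √4) / 2
Solving: λ = -1, 1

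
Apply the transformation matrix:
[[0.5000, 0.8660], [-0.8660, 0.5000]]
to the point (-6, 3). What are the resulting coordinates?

Matrix multiplication:
[[0.5000, 0.8660], [-0.8660, 0.5000]] × [-6, 3]ᵀ
= [(0.5000)(-6) + (0.8660)(3), (-0.8660)(-6) + (0.5000)(3)]ᵀ
= [-0.4020, 6.6960]ᵀ
Result: (-0.4020, 6.6960)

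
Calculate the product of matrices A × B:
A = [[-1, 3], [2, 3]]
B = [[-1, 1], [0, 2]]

Matrix multiplication:
C[0][0] = -1×-1 + 3×0 = 1
C[0][1] = -1×1 + 3×2 = 5
C[1][0] = 2×-1 + 3×0 = -2
C[1][1] = 2×1 + 3×2 = 8
Result: [[1, 5], [-2, 8]]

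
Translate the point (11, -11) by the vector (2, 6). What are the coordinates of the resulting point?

Translation by (2, 6) (homogeneous matrix [[1, 0, 2], [0, 1, 6], [0, 0, 1]]):
x' = 11 + 2 = 13
y' = -11 + 6 = -5
Result: (13, -5)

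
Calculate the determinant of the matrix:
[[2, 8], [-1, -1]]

For a 2×2 matrix [[a, b], [c, d]], det = ad - bc
det = (2)(-1) - (8)(-1) = -2 - -8 = 6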